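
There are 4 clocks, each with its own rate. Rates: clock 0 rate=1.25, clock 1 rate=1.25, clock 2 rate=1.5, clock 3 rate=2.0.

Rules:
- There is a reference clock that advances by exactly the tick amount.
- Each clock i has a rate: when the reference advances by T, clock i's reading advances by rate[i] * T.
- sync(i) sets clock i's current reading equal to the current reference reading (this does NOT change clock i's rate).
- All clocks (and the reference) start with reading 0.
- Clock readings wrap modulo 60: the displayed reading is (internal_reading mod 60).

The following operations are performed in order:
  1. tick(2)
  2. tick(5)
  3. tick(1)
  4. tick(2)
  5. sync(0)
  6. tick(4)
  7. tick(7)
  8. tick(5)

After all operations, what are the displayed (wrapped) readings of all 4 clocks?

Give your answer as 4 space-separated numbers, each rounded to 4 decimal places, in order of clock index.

After op 1 tick(2): ref=2.0000 raw=[2.5000 2.5000 3.0000 4.0000]
After op 2 tick(5): ref=7.0000 raw=[8.7500 8.7500 10.5000 14.0000]
After op 3 tick(1): ref=8.0000 raw=[10.0000 10.0000 12.0000 16.0000]
After op 4 tick(2): ref=10.0000 raw=[12.5000 12.5000 15.0000 20.0000]
After op 5 sync(0): ref=10.0000 raw=[10.0000 12.5000 15.0000 20.0000]
After op 6 tick(4): ref=14.0000 raw=[15.0000 17.5000 21.0000 28.0000]
After op 7 tick(7): ref=21.0000 raw=[23.7500 26.2500 31.5000 42.0000]
After op 8 tick(5): ref=26.0000 raw=[30.0000 32.5000 39.0000 52.0000]
Wrap final raw readings (mod 60): 30.0000 mod 60 = 30.0000; 32.5000 mod 60 = 32.5000; 39.0000 mod 60 = 39.0000; 52.0000 mod 60 = 52.0000

Answer: 30.0000 32.5000 39.0000 52.0000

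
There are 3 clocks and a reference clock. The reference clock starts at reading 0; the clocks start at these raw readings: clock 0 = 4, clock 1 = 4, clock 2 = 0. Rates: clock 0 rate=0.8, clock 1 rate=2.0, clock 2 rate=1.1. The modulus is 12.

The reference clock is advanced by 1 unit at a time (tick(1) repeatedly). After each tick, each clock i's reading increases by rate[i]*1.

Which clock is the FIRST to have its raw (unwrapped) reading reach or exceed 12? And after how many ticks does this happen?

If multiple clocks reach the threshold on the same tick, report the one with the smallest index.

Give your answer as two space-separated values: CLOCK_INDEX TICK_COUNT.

Answer: 1 4

Derivation:
clock 0: start=4, rate=0.8, needs 12-4 = 8; ticks = ceil(8/0.8) = ceil(10.0000) = 10; reading at tick 10 = 4 + 0.8*10 = 12.0000
clock 1: start=4, rate=2.0, needs 12-4 = 8; ticks = ceil(8/2.0) = ceil(4.0000) = 4; reading at tick 4 = 4 + 2.0*4 = 12.0000
clock 2: start=0, rate=1.1, needs 12-0 = 12; ticks = ceil(12/1.1) = ceil(10.9091) = 11; reading at tick 11 = 0 + 1.1*11 = 12.1000
Minimum tick count = 4; winners = [1]; smallest index = 1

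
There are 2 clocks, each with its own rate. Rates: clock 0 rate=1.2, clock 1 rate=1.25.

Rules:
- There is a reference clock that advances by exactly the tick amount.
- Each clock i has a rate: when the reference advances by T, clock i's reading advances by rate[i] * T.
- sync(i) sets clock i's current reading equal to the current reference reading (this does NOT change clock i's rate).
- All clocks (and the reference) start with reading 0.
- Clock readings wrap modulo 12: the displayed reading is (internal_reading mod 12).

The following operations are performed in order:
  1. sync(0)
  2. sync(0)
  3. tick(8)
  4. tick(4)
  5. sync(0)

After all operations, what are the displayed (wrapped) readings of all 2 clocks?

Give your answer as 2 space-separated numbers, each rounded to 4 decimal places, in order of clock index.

Answer: 0.0000 3.0000

Derivation:
After op 1 sync(0): ref=0.0000 raw=[0.0000 0.0000]
After op 2 sync(0): ref=0.0000 raw=[0.0000 0.0000]
After op 3 tick(8): ref=8.0000 raw=[9.6000 10.0000]
After op 4 tick(4): ref=12.0000 raw=[14.4000 15.0000]
After op 5 sync(0): ref=12.0000 raw=[12.0000 15.0000]
Wrap final raw readings (mod 12): 12.0000 mod 12 = 0.0000; 15.0000 mod 12 = 3.0000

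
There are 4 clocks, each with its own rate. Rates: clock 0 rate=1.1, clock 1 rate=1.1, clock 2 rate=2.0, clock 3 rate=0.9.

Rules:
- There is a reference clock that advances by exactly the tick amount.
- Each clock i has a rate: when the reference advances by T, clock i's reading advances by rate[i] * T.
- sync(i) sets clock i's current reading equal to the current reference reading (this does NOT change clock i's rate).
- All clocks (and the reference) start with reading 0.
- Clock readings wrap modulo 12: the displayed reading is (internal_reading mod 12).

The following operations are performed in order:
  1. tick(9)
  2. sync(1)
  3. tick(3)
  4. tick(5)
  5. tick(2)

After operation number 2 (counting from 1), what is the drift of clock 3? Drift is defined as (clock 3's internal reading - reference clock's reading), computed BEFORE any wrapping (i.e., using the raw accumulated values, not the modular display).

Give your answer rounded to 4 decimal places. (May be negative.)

After op 1 tick(9): ref=9.0000 raw=[9.9000 9.9000 18.0000 8.1000]
After op 2 sync(1): ref=9.0000 raw=[9.9000 9.0000 18.0000 8.1000]
Drift of clock 3 after op 2: 8.1000 - 9.0000 = -0.9000

Answer: -0.9000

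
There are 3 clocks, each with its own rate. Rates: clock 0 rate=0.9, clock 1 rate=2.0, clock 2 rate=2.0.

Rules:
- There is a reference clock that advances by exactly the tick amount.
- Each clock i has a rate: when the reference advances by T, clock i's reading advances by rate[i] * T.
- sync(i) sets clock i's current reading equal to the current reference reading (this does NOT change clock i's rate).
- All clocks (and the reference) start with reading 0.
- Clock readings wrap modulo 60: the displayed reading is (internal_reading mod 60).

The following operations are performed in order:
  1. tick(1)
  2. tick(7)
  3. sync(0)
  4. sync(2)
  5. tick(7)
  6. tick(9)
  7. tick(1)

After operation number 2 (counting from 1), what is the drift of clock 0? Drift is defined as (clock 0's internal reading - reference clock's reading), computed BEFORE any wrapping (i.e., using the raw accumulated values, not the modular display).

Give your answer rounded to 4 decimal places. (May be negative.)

Answer: -0.8000

Derivation:
After op 1 tick(1): ref=1.0000 raw=[0.9000 2.0000 2.0000]
After op 2 tick(7): ref=8.0000 raw=[7.2000 16.0000 16.0000]
Drift of clock 0 after op 2: 7.2000 - 8.0000 = -0.8000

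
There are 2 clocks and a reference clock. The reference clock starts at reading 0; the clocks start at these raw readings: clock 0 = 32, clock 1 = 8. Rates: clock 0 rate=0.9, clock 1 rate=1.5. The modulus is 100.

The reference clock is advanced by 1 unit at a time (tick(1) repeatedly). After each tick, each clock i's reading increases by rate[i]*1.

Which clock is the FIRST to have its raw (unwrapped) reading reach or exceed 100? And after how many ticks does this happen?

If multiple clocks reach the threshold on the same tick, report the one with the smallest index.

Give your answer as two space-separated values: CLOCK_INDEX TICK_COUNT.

Answer: 1 62

Derivation:
clock 0: start=32, rate=0.9, needs 100-32 = 68; ticks = ceil(68/0.9) = ceil(75.5556) = 76; reading at tick 76 = 32 + 0.9*76 = 100.4000
clock 1: start=8, rate=1.5, needs 100-8 = 92; ticks = ceil(92/1.5) = ceil(61.3333) = 62; reading at tick 62 = 8 + 1.5*62 = 101.0000
Minimum tick count = 62; winners = [1]; smallest index = 1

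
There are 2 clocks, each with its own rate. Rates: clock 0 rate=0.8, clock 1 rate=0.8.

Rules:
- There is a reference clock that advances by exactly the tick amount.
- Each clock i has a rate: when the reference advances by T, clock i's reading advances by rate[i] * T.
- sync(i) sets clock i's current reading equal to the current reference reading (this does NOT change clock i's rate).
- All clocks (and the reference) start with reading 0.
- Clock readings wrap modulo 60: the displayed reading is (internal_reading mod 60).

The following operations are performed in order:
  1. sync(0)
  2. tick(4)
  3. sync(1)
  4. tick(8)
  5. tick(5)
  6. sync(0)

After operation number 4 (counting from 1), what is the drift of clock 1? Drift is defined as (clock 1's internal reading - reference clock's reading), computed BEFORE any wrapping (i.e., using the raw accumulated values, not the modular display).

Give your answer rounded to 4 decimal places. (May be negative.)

Answer: -1.6000

Derivation:
After op 1 sync(0): ref=0.0000 raw=[0.0000 0.0000]
After op 2 tick(4): ref=4.0000 raw=[3.2000 3.2000]
After op 3 sync(1): ref=4.0000 raw=[3.2000 4.0000]
After op 4 tick(8): ref=12.0000 raw=[9.6000 10.4000]
Drift of clock 1 after op 4: 10.4000 - 12.0000 = -1.6000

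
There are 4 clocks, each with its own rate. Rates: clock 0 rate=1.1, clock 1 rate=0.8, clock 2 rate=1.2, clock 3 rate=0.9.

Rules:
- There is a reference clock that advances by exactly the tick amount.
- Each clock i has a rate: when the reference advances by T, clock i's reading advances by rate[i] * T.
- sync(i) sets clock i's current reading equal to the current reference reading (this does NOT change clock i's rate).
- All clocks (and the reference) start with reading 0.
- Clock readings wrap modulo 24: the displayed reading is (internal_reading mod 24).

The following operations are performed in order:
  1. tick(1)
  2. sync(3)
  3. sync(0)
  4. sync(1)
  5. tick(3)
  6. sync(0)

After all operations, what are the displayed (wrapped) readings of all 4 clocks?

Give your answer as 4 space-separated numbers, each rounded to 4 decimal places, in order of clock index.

After op 1 tick(1): ref=1.0000 raw=[1.1000 0.8000 1.2000 0.9000]
After op 2 sync(3): ref=1.0000 raw=[1.1000 0.8000 1.2000 1.0000]
After op 3 sync(0): ref=1.0000 raw=[1.0000 0.8000 1.2000 1.0000]
After op 4 sync(1): ref=1.0000 raw=[1.0000 1.0000 1.2000 1.0000]
After op 5 tick(3): ref=4.0000 raw=[4.3000 3.4000 4.8000 3.7000]
After op 6 sync(0): ref=4.0000 raw=[4.0000 3.4000 4.8000 3.7000]
Wrap final raw readings (mod 24): 4.0000 mod 24 = 4.0000; 3.4000 mod 24 = 3.4000; 4.8000 mod 24 = 4.8000; 3.7000 mod 24 = 3.7000

Answer: 4.0000 3.4000 4.8000 3.7000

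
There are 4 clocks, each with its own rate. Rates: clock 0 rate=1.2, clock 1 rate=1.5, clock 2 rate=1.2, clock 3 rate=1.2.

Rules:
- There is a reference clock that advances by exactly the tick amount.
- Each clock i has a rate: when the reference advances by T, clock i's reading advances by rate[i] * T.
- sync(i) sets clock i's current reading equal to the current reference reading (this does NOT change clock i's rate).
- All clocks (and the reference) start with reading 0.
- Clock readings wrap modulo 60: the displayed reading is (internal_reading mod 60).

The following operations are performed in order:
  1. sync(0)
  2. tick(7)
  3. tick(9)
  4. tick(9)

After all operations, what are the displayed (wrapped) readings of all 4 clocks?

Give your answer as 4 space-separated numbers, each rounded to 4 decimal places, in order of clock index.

Answer: 30.0000 37.5000 30.0000 30.0000

Derivation:
After op 1 sync(0): ref=0.0000 raw=[0.0000 0.0000 0.0000 0.0000]
After op 2 tick(7): ref=7.0000 raw=[8.4000 10.5000 8.4000 8.4000]
After op 3 tick(9): ref=16.0000 raw=[19.2000 24.0000 19.2000 19.2000]
After op 4 tick(9): ref=25.0000 raw=[30.0000 37.5000 30.0000 30.0000]
Wrap final raw readings (mod 60): 30.0000 mod 60 = 30.0000; 37.5000 mod 60 = 37.5000; 30.0000 mod 60 = 30.0000; 30.0000 mod 60 = 30.0000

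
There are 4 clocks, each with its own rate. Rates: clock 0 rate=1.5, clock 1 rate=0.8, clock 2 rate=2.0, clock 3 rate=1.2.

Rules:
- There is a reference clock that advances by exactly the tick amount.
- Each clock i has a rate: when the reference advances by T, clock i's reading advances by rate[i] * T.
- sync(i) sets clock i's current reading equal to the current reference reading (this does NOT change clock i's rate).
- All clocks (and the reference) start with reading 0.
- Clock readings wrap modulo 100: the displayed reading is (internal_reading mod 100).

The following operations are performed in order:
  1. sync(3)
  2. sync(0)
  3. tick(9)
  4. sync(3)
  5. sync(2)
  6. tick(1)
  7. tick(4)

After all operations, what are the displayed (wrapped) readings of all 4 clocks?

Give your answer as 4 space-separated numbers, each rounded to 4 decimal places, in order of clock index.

After op 1 sync(3): ref=0.0000 raw=[0.0000 0.0000 0.0000 0.0000]
After op 2 sync(0): ref=0.0000 raw=[0.0000 0.0000 0.0000 0.0000]
After op 3 tick(9): ref=9.0000 raw=[13.5000 7.2000 18.0000 10.8000]
After op 4 sync(3): ref=9.0000 raw=[13.5000 7.2000 18.0000 9.0000]
After op 5 sync(2): ref=9.0000 raw=[13.5000 7.2000 9.0000 9.0000]
After op 6 tick(1): ref=10.0000 raw=[15.0000 8.0000 11.0000 10.2000]
After op 7 tick(4): ref=14.0000 raw=[21.0000 11.2000 19.0000 15.0000]
Wrap final raw readings (mod 100): 21.0000 mod 100 = 21.0000; 11.2000 mod 100 = 11.2000; 19.0000 mod 100 = 19.0000; 15.0000 mod 100 = 15.0000

Answer: 21.0000 11.2000 19.0000 15.0000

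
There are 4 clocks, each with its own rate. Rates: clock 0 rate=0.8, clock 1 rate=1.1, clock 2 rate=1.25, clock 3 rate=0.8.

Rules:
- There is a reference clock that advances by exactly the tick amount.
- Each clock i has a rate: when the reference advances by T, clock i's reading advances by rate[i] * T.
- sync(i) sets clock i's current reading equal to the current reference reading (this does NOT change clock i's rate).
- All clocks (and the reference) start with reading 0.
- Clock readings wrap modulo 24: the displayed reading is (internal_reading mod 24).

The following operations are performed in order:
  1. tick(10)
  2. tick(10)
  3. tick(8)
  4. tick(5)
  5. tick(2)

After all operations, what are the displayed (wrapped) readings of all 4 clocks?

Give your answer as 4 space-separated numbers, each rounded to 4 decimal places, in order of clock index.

Answer: 4.0000 14.5000 19.7500 4.0000

Derivation:
After op 1 tick(10): ref=10.0000 raw=[8.0000 11.0000 12.5000 8.0000]
After op 2 tick(10): ref=20.0000 raw=[16.0000 22.0000 25.0000 16.0000]
After op 3 tick(8): ref=28.0000 raw=[22.4000 30.8000 35.0000 22.4000]
After op 4 tick(5): ref=33.0000 raw=[26.4000 36.3000 41.2500 26.4000]
After op 5 tick(2): ref=35.0000 raw=[28.0000 38.5000 43.7500 28.0000]
Wrap final raw readings (mod 24): 28.0000 mod 24 = 4.0000; 38.5000 mod 24 = 14.5000; 43.7500 mod 24 = 19.7500; 28.0000 mod 24 = 4.0000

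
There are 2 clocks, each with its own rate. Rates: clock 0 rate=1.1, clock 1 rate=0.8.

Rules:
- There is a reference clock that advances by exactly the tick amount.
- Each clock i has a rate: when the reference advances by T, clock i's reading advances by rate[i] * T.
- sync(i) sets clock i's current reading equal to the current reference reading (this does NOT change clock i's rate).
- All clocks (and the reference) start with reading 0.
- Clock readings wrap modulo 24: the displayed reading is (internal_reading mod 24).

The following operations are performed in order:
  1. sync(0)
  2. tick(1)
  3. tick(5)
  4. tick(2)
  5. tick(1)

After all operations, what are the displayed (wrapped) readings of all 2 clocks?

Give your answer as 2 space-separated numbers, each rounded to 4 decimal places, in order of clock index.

Answer: 9.9000 7.2000

Derivation:
After op 1 sync(0): ref=0.0000 raw=[0.0000 0.0000]
After op 2 tick(1): ref=1.0000 raw=[1.1000 0.8000]
After op 3 tick(5): ref=6.0000 raw=[6.6000 4.8000]
After op 4 tick(2): ref=8.0000 raw=[8.8000 6.4000]
After op 5 tick(1): ref=9.0000 raw=[9.9000 7.2000]
Wrap final raw readings (mod 24): 9.9000 mod 24 = 9.9000; 7.2000 mod 24 = 7.2000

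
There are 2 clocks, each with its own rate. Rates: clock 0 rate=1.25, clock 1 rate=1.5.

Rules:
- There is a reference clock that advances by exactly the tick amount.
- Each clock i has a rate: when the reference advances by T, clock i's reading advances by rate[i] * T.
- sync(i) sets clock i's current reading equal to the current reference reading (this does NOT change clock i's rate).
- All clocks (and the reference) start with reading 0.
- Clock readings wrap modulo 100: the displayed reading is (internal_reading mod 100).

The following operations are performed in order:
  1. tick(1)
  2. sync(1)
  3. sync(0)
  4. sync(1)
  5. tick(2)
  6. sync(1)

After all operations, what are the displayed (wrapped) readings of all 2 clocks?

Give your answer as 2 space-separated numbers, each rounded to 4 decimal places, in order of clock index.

Answer: 3.5000 3.0000

Derivation:
After op 1 tick(1): ref=1.0000 raw=[1.2500 1.5000]
After op 2 sync(1): ref=1.0000 raw=[1.2500 1.0000]
After op 3 sync(0): ref=1.0000 raw=[1.0000 1.0000]
After op 4 sync(1): ref=1.0000 raw=[1.0000 1.0000]
After op 5 tick(2): ref=3.0000 raw=[3.5000 4.0000]
After op 6 sync(1): ref=3.0000 raw=[3.5000 3.0000]
Wrap final raw readings (mod 100): 3.5000 mod 100 = 3.5000; 3.0000 mod 100 = 3.0000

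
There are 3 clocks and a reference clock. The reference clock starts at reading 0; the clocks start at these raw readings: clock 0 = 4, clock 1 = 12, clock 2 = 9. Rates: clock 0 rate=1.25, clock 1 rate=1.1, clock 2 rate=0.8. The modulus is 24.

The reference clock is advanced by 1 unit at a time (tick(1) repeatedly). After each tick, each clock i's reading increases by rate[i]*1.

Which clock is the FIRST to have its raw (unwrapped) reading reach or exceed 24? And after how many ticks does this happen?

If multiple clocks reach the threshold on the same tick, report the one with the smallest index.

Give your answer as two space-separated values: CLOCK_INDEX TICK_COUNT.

Answer: 1 11

Derivation:
clock 0: start=4, rate=1.25, needs 24-4 = 20; ticks = ceil(20/1.25) = ceil(16.0000) = 16; reading at tick 16 = 4 + 1.25*16 = 24.0000
clock 1: start=12, rate=1.1, needs 24-12 = 12; ticks = ceil(12/1.1) = ceil(10.9091) = 11; reading at tick 11 = 12 + 1.1*11 = 24.1000
clock 2: start=9, rate=0.8, needs 24-9 = 15; ticks = ceil(15/0.8) = ceil(18.7500) = 19; reading at tick 19 = 9 + 0.8*19 = 24.2000
Minimum tick count = 11; winners = [1]; smallest index = 1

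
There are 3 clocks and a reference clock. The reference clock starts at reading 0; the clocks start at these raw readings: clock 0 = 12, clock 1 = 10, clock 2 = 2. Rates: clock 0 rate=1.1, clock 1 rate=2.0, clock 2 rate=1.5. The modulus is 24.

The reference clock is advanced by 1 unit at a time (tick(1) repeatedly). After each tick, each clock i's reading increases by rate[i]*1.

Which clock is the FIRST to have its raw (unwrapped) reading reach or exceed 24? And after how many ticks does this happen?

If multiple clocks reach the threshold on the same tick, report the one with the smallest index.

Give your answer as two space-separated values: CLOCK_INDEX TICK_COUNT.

Answer: 1 7

Derivation:
clock 0: start=12, rate=1.1, needs 24-12 = 12; ticks = ceil(12/1.1) = ceil(10.9091) = 11; reading at tick 11 = 12 + 1.1*11 = 24.1000
clock 1: start=10, rate=2.0, needs 24-10 = 14; ticks = ceil(14/2.0) = ceil(7.0000) = 7; reading at tick 7 = 10 + 2.0*7 = 24.0000
clock 2: start=2, rate=1.5, needs 24-2 = 22; ticks = ceil(22/1.5) = ceil(14.6667) = 15; reading at tick 15 = 2 + 1.5*15 = 24.5000
Minimum tick count = 7; winners = [1]; smallest index = 1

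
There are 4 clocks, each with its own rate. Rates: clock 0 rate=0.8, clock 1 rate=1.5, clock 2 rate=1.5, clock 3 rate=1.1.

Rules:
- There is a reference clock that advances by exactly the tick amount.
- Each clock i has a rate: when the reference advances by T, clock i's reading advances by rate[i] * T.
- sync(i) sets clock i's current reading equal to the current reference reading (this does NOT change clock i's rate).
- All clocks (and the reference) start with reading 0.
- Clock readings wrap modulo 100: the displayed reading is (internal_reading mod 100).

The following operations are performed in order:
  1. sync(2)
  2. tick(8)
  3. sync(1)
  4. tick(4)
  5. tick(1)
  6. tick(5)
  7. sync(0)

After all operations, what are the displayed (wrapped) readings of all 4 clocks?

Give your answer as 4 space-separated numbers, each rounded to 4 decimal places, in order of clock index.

After op 1 sync(2): ref=0.0000 raw=[0.0000 0.0000 0.0000 0.0000]
After op 2 tick(8): ref=8.0000 raw=[6.4000 12.0000 12.0000 8.8000]
After op 3 sync(1): ref=8.0000 raw=[6.4000 8.0000 12.0000 8.8000]
After op 4 tick(4): ref=12.0000 raw=[9.6000 14.0000 18.0000 13.2000]
After op 5 tick(1): ref=13.0000 raw=[10.4000 15.5000 19.5000 14.3000]
After op 6 tick(5): ref=18.0000 raw=[14.4000 23.0000 27.0000 19.8000]
After op 7 sync(0): ref=18.0000 raw=[18.0000 23.0000 27.0000 19.8000]
Wrap final raw readings (mod 100): 18.0000 mod 100 = 18.0000; 23.0000 mod 100 = 23.0000; 27.0000 mod 100 = 27.0000; 19.8000 mod 100 = 19.8000

Answer: 18.0000 23.0000 27.0000 19.8000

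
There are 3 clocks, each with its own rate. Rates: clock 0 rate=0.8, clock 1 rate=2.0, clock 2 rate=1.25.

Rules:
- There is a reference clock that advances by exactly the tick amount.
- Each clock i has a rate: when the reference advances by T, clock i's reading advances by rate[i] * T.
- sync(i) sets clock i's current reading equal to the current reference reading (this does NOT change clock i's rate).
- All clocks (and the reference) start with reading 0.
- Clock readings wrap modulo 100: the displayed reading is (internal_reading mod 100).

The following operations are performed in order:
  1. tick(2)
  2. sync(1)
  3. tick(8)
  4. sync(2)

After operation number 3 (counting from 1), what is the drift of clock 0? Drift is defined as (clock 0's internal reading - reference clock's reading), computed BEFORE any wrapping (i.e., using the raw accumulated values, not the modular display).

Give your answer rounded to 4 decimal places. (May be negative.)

Answer: -2.0000

Derivation:
After op 1 tick(2): ref=2.0000 raw=[1.6000 4.0000 2.5000]
After op 2 sync(1): ref=2.0000 raw=[1.6000 2.0000 2.5000]
After op 3 tick(8): ref=10.0000 raw=[8.0000 18.0000 12.5000]
Drift of clock 0 after op 3: 8.0000 - 10.0000 = -2.0000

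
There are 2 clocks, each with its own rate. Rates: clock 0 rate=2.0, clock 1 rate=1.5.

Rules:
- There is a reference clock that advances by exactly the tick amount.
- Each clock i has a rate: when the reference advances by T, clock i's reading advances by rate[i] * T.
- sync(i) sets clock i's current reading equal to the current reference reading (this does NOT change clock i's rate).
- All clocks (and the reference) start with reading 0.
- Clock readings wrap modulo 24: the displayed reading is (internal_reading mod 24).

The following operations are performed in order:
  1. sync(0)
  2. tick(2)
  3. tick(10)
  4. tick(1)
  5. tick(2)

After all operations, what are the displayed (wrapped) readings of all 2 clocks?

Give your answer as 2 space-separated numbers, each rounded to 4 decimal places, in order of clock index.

Answer: 6.0000 22.5000

Derivation:
After op 1 sync(0): ref=0.0000 raw=[0.0000 0.0000]
After op 2 tick(2): ref=2.0000 raw=[4.0000 3.0000]
After op 3 tick(10): ref=12.0000 raw=[24.0000 18.0000]
After op 4 tick(1): ref=13.0000 raw=[26.0000 19.5000]
After op 5 tick(2): ref=15.0000 raw=[30.0000 22.5000]
Wrap final raw readings (mod 24): 30.0000 mod 24 = 6.0000; 22.5000 mod 24 = 22.5000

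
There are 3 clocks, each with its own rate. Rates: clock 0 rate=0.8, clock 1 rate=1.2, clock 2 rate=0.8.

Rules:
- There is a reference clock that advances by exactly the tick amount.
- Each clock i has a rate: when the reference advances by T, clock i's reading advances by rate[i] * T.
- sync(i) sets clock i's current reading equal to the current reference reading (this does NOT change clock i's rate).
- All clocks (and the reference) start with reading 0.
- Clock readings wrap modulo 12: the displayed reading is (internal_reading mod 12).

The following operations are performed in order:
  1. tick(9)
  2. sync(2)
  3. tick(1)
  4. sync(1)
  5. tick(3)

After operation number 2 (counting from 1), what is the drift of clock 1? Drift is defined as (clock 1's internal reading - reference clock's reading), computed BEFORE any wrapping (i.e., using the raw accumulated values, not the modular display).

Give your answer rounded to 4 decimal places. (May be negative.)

Answer: 1.8000

Derivation:
After op 1 tick(9): ref=9.0000 raw=[7.2000 10.8000 7.2000]
After op 2 sync(2): ref=9.0000 raw=[7.2000 10.8000 9.0000]
Drift of clock 1 after op 2: 10.8000 - 9.0000 = 1.8000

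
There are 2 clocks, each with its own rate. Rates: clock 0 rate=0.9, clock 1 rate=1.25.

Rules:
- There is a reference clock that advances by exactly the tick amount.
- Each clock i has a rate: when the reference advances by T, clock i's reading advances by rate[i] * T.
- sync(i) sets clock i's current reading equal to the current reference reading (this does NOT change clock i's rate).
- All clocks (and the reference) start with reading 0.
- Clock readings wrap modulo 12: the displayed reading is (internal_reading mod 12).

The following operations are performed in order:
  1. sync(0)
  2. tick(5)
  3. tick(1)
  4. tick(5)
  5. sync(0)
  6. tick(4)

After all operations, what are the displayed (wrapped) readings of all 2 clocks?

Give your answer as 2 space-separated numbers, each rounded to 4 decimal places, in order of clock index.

Answer: 2.6000 6.7500

Derivation:
After op 1 sync(0): ref=0.0000 raw=[0.0000 0.0000]
After op 2 tick(5): ref=5.0000 raw=[4.5000 6.2500]
After op 3 tick(1): ref=6.0000 raw=[5.4000 7.5000]
After op 4 tick(5): ref=11.0000 raw=[9.9000 13.7500]
After op 5 sync(0): ref=11.0000 raw=[11.0000 13.7500]
After op 6 tick(4): ref=15.0000 raw=[14.6000 18.7500]
Wrap final raw readings (mod 12): 14.6000 mod 12 = 2.6000; 18.7500 mod 12 = 6.7500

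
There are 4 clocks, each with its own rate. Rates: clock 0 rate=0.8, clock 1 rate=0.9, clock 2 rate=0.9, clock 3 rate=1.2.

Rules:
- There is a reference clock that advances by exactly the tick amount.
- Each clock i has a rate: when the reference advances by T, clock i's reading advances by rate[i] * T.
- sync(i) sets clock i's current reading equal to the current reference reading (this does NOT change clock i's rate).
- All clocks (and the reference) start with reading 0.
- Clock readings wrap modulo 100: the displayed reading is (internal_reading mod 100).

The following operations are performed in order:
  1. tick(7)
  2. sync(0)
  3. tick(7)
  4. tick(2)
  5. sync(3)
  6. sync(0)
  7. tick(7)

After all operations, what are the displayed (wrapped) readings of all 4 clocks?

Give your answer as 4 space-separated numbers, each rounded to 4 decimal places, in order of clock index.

Answer: 21.6000 20.7000 20.7000 24.4000

Derivation:
After op 1 tick(7): ref=7.0000 raw=[5.6000 6.3000 6.3000 8.4000]
After op 2 sync(0): ref=7.0000 raw=[7.0000 6.3000 6.3000 8.4000]
After op 3 tick(7): ref=14.0000 raw=[12.6000 12.6000 12.6000 16.8000]
After op 4 tick(2): ref=16.0000 raw=[14.2000 14.4000 14.4000 19.2000]
After op 5 sync(3): ref=16.0000 raw=[14.2000 14.4000 14.4000 16.0000]
After op 6 sync(0): ref=16.0000 raw=[16.0000 14.4000 14.4000 16.0000]
After op 7 tick(7): ref=23.0000 raw=[21.6000 20.7000 20.7000 24.4000]
Wrap final raw readings (mod 100): 21.6000 mod 100 = 21.6000; 20.7000 mod 100 = 20.7000; 20.7000 mod 100 = 20.7000; 24.4000 mod 100 = 24.4000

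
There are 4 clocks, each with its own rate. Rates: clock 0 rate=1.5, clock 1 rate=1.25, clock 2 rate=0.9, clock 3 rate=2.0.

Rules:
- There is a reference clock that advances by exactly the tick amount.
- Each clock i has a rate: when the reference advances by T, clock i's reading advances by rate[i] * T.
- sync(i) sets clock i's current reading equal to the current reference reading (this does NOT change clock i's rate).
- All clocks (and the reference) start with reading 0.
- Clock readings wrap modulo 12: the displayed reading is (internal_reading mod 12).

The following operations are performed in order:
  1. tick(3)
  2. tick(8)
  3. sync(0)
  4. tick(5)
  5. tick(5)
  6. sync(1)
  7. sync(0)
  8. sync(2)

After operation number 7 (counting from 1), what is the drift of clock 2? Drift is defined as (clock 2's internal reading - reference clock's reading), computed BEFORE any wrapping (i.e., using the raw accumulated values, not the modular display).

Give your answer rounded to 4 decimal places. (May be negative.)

After op 1 tick(3): ref=3.0000 raw=[4.5000 3.7500 2.7000 6.0000]
After op 2 tick(8): ref=11.0000 raw=[16.5000 13.7500 9.9000 22.0000]
After op 3 sync(0): ref=11.0000 raw=[11.0000 13.7500 9.9000 22.0000]
After op 4 tick(5): ref=16.0000 raw=[18.5000 20.0000 14.4000 32.0000]
After op 5 tick(5): ref=21.0000 raw=[26.0000 26.2500 18.9000 42.0000]
After op 6 sync(1): ref=21.0000 raw=[26.0000 21.0000 18.9000 42.0000]
After op 7 sync(0): ref=21.0000 raw=[21.0000 21.0000 18.9000 42.0000]
Drift of clock 2 after op 7: 18.9000 - 21.0000 = -2.1000

Answer: -2.1000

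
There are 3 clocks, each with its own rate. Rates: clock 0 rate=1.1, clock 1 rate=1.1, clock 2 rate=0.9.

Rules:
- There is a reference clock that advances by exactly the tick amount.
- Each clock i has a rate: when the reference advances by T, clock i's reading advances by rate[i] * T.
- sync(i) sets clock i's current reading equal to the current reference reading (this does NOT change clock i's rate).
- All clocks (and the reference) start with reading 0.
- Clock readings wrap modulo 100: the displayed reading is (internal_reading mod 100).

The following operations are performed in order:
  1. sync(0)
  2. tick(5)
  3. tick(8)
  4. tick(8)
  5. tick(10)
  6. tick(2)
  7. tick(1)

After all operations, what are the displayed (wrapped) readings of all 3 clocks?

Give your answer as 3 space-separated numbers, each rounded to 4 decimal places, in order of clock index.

After op 1 sync(0): ref=0.0000 raw=[0.0000 0.0000 0.0000]
After op 2 tick(5): ref=5.0000 raw=[5.5000 5.5000 4.5000]
After op 3 tick(8): ref=13.0000 raw=[14.3000 14.3000 11.7000]
After op 4 tick(8): ref=21.0000 raw=[23.1000 23.1000 18.9000]
After op 5 tick(10): ref=31.0000 raw=[34.1000 34.1000 27.9000]
After op 6 tick(2): ref=33.0000 raw=[36.3000 36.3000 29.7000]
After op 7 tick(1): ref=34.0000 raw=[37.4000 37.4000 30.6000]
Wrap final raw readings (mod 100): 37.4000 mod 100 = 37.4000; 37.4000 mod 100 = 37.4000; 30.6000 mod 100 = 30.6000

Answer: 37.4000 37.4000 30.6000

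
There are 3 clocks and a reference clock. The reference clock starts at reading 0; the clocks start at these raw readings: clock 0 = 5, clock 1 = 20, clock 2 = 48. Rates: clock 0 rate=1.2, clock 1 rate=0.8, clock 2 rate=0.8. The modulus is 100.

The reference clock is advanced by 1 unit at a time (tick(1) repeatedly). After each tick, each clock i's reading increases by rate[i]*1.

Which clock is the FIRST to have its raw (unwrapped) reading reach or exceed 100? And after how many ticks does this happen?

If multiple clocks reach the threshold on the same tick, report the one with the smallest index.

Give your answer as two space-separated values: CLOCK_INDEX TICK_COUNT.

clock 0: start=5, rate=1.2, needs 100-5 = 95; ticks = ceil(95/1.2) = ceil(79.1667) = 80; reading at tick 80 = 5 + 1.2*80 = 101.0000
clock 1: start=20, rate=0.8, needs 100-20 = 80; ticks = ceil(80/0.8) = ceil(100.0000) = 100; reading at tick 100 = 20 + 0.8*100 = 100.0000
clock 2: start=48, rate=0.8, needs 100-48 = 52; ticks = ceil(52/0.8) = ceil(65.0000) = 65; reading at tick 65 = 48 + 0.8*65 = 100.0000
Minimum tick count = 65; winners = [2]; smallest index = 2

Answer: 2 65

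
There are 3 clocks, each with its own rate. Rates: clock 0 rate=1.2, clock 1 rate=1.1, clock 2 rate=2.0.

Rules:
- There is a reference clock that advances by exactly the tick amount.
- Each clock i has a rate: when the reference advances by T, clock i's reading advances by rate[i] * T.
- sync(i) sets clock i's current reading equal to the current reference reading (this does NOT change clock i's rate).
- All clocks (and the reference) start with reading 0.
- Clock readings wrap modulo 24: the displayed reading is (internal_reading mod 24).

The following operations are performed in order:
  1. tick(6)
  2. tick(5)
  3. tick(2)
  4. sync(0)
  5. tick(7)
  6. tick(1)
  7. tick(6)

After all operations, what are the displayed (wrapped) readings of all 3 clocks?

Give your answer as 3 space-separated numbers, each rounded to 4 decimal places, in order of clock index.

Answer: 5.8000 5.7000 6.0000

Derivation:
After op 1 tick(6): ref=6.0000 raw=[7.2000 6.6000 12.0000]
After op 2 tick(5): ref=11.0000 raw=[13.2000 12.1000 22.0000]
After op 3 tick(2): ref=13.0000 raw=[15.6000 14.3000 26.0000]
After op 4 sync(0): ref=13.0000 raw=[13.0000 14.3000 26.0000]
After op 5 tick(7): ref=20.0000 raw=[21.4000 22.0000 40.0000]
After op 6 tick(1): ref=21.0000 raw=[22.6000 23.1000 42.0000]
After op 7 tick(6): ref=27.0000 raw=[29.8000 29.7000 54.0000]
Wrap final raw readings (mod 24): 29.8000 mod 24 = 5.8000; 29.7000 mod 24 = 5.7000; 54.0000 mod 24 = 6.0000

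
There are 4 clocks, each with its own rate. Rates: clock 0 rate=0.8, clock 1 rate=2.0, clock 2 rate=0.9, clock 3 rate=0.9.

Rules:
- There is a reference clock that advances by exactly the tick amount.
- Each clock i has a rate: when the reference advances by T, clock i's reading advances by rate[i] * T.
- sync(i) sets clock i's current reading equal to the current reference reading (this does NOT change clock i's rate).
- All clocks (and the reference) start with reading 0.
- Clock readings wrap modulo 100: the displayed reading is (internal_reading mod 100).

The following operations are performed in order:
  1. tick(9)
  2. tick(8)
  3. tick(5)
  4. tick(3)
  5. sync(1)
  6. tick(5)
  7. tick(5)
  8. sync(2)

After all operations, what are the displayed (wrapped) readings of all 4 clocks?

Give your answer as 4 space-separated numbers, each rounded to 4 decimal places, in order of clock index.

Answer: 28.0000 45.0000 35.0000 31.5000

Derivation:
After op 1 tick(9): ref=9.0000 raw=[7.2000 18.0000 8.1000 8.1000]
After op 2 tick(8): ref=17.0000 raw=[13.6000 34.0000 15.3000 15.3000]
After op 3 tick(5): ref=22.0000 raw=[17.6000 44.0000 19.8000 19.8000]
After op 4 tick(3): ref=25.0000 raw=[20.0000 50.0000 22.5000 22.5000]
After op 5 sync(1): ref=25.0000 raw=[20.0000 25.0000 22.5000 22.5000]
After op 6 tick(5): ref=30.0000 raw=[24.0000 35.0000 27.0000 27.0000]
After op 7 tick(5): ref=35.0000 raw=[28.0000 45.0000 31.5000 31.5000]
After op 8 sync(2): ref=35.0000 raw=[28.0000 45.0000 35.0000 31.5000]
Wrap final raw readings (mod 100): 28.0000 mod 100 = 28.0000; 45.0000 mod 100 = 45.0000; 35.0000 mod 100 = 35.0000; 31.5000 mod 100 = 31.5000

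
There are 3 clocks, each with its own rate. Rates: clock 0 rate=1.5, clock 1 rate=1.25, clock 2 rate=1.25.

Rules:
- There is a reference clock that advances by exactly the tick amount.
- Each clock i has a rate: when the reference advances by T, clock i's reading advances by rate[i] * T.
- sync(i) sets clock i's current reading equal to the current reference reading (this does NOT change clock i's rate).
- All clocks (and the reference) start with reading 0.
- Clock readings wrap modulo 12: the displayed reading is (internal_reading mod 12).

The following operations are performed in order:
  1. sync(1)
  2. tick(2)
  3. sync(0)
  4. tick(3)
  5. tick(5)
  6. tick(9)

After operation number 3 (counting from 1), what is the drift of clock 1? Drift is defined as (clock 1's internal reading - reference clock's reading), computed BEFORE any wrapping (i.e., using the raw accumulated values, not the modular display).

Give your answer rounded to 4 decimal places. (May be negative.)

Answer: 0.5000

Derivation:
After op 1 sync(1): ref=0.0000 raw=[0.0000 0.0000 0.0000]
After op 2 tick(2): ref=2.0000 raw=[3.0000 2.5000 2.5000]
After op 3 sync(0): ref=2.0000 raw=[2.0000 2.5000 2.5000]
Drift of clock 1 after op 3: 2.5000 - 2.0000 = 0.5000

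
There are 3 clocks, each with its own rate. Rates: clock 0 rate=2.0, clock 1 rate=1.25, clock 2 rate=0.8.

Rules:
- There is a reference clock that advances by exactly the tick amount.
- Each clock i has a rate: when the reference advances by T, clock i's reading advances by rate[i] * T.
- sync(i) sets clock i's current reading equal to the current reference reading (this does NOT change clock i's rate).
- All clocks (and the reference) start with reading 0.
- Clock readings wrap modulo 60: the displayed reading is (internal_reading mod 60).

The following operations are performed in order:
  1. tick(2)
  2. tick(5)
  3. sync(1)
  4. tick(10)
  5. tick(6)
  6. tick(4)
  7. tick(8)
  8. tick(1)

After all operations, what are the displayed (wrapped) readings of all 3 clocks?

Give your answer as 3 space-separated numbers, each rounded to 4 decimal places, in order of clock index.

Answer: 12.0000 43.2500 28.8000

Derivation:
After op 1 tick(2): ref=2.0000 raw=[4.0000 2.5000 1.6000]
After op 2 tick(5): ref=7.0000 raw=[14.0000 8.7500 5.6000]
After op 3 sync(1): ref=7.0000 raw=[14.0000 7.0000 5.6000]
After op 4 tick(10): ref=17.0000 raw=[34.0000 19.5000 13.6000]
After op 5 tick(6): ref=23.0000 raw=[46.0000 27.0000 18.4000]
After op 6 tick(4): ref=27.0000 raw=[54.0000 32.0000 21.6000]
After op 7 tick(8): ref=35.0000 raw=[70.0000 42.0000 28.0000]
After op 8 tick(1): ref=36.0000 raw=[72.0000 43.2500 28.8000]
Wrap final raw readings (mod 60): 72.0000 mod 60 = 12.0000; 43.2500 mod 60 = 43.2500; 28.8000 mod 60 = 28.8000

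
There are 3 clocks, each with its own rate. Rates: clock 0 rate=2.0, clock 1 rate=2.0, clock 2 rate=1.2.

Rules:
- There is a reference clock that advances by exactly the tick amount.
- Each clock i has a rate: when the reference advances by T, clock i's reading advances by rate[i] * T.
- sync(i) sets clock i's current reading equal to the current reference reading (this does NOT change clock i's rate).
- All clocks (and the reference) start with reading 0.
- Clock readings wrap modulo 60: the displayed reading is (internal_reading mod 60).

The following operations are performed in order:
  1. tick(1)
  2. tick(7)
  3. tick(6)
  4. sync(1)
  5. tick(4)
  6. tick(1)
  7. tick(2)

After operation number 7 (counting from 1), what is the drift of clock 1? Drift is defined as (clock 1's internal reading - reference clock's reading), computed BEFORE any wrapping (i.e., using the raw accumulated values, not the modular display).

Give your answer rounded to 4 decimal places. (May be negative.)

After op 1 tick(1): ref=1.0000 raw=[2.0000 2.0000 1.2000]
After op 2 tick(7): ref=8.0000 raw=[16.0000 16.0000 9.6000]
After op 3 tick(6): ref=14.0000 raw=[28.0000 28.0000 16.8000]
After op 4 sync(1): ref=14.0000 raw=[28.0000 14.0000 16.8000]
After op 5 tick(4): ref=18.0000 raw=[36.0000 22.0000 21.6000]
After op 6 tick(1): ref=19.0000 raw=[38.0000 24.0000 22.8000]
After op 7 tick(2): ref=21.0000 raw=[42.0000 28.0000 25.2000]
Drift of clock 1 after op 7: 28.0000 - 21.0000 = 7.0000

Answer: 7.0000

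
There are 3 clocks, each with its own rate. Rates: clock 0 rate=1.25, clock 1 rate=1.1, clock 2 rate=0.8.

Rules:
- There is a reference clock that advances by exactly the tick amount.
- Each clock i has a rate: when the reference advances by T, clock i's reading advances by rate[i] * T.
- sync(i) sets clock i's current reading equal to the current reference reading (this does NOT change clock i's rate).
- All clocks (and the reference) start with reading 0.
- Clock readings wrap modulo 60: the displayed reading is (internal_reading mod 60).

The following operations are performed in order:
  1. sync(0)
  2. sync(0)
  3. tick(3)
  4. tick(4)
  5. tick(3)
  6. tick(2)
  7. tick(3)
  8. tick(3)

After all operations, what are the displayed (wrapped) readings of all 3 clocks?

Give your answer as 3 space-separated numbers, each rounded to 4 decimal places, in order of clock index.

Answer: 22.5000 19.8000 14.4000

Derivation:
After op 1 sync(0): ref=0.0000 raw=[0.0000 0.0000 0.0000]
After op 2 sync(0): ref=0.0000 raw=[0.0000 0.0000 0.0000]
After op 3 tick(3): ref=3.0000 raw=[3.7500 3.3000 2.4000]
After op 4 tick(4): ref=7.0000 raw=[8.7500 7.7000 5.6000]
After op 5 tick(3): ref=10.0000 raw=[12.5000 11.0000 8.0000]
After op 6 tick(2): ref=12.0000 raw=[15.0000 13.2000 9.6000]
After op 7 tick(3): ref=15.0000 raw=[18.7500 16.5000 12.0000]
After op 8 tick(3): ref=18.0000 raw=[22.5000 19.8000 14.4000]
Wrap final raw readings (mod 60): 22.5000 mod 60 = 22.5000; 19.8000 mod 60 = 19.8000; 14.4000 mod 60 = 14.4000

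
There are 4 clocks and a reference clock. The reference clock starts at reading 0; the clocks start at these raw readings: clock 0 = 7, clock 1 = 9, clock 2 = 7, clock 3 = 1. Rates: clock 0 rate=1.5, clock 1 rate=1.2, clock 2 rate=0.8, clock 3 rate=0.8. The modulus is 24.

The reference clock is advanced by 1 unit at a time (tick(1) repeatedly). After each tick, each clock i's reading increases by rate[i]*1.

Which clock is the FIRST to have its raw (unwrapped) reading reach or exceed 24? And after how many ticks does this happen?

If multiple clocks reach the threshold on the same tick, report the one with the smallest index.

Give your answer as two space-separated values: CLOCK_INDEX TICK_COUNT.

Answer: 0 12

Derivation:
clock 0: start=7, rate=1.5, needs 24-7 = 17; ticks = ceil(17/1.5) = ceil(11.3333) = 12; reading at tick 12 = 7 + 1.5*12 = 25.0000
clock 1: start=9, rate=1.2, needs 24-9 = 15; ticks = ceil(15/1.2) = ceil(12.5000) = 13; reading at tick 13 = 9 + 1.2*13 = 24.6000
clock 2: start=7, rate=0.8, needs 24-7 = 17; ticks = ceil(17/0.8) = ceil(21.2500) = 22; reading at tick 22 = 7 + 0.8*22 = 24.6000
clock 3: start=1, rate=0.8, needs 24-1 = 23; ticks = ceil(23/0.8) = ceil(28.7500) = 29; reading at tick 29 = 1 + 0.8*29 = 24.2000
Minimum tick count = 12; winners = [0]; smallest index = 0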